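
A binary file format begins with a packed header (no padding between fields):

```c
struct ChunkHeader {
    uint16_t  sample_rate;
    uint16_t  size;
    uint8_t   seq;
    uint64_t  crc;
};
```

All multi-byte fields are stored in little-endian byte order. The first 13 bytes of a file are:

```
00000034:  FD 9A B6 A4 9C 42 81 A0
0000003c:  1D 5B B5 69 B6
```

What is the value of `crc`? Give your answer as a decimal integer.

13144236390401212738

`crc` follows `sample_rate` (2 B), `size` (2 B), `seq` (1 B), so it starts at offset 2 + 2 + 1 = 5 and occupies 8 bytes.
Bytes at offsets 5..12: 42 81 A0 1D 5B B5 69 B6.
Little-endian: lowest address holds the least-significant byte.
Reassemble most-significant byte first: B6 69 B5 5B 1D A0 81 42 → 0xB669B55B1DA08142.
0xB669B55B1DA08142 = 13144236390401212738.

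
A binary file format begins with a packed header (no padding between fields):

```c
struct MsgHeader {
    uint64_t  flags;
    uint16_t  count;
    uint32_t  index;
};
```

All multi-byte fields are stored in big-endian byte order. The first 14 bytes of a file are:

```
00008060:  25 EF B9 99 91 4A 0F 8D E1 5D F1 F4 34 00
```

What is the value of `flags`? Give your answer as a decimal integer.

`flags` is the first field, at byte offset 0, occupying 8 bytes.
Bytes at offsets 0..7: 25 EF B9 99 91 4A 0F 8D.
Big-endian stores the most-significant byte at the lowest address.
The bytes are already most-significant first: 0x25EFB999914A0F8D.
0x25EFB999914A0F8D = 2733607568055865229.

2733607568055865229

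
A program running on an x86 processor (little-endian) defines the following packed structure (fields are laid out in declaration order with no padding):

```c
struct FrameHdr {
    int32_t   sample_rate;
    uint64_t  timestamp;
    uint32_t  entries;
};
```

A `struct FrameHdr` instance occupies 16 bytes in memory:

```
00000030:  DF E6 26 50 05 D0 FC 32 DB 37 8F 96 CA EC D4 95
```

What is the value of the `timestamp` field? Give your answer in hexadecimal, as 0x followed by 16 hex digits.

`timestamp` follows `sample_rate` (4 bytes), so it starts at byte offset 4 and occupies 8 bytes.
Bytes at offsets 4..11: 05 D0 FC 32 DB 37 8F 96.
Little-endian: lowest address holds the least-significant byte.
Reassemble most-significant byte first: 96 8F 37 DB 32 FC D0 05 → 0x968F37DB32FCD005.

0x968F37DB32FCD005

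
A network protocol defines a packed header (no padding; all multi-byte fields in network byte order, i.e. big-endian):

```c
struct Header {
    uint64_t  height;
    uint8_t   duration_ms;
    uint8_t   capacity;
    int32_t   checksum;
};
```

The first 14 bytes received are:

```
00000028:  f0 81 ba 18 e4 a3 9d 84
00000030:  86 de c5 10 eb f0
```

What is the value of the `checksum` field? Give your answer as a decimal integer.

`checksum` follows `height` (8 B), `duration_ms` (1 B), `capacity` (1 B), so it starts at offset 8 + 1 + 1 = 10 and occupies 4 bytes.
Bytes at offsets 10..13: C5 10 EB F0.
Big-endian: lowest address holds the most-significant byte.
The bytes are already most-significant first: 0xC510EBF0.
Top bit is set, so as a signed 32-bit value this is 0xC510EBF0 − 2^32 = -988746768.

-988746768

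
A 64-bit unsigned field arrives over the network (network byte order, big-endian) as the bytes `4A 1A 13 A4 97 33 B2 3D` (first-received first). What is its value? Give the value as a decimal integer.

5339601905833456189

In big-endian order the high byte comes first in memory.
The bytes are already most-significant first: 0x4A1A13A49733B23D.
0x4A1A13A49733B23D = 5339601905833456189.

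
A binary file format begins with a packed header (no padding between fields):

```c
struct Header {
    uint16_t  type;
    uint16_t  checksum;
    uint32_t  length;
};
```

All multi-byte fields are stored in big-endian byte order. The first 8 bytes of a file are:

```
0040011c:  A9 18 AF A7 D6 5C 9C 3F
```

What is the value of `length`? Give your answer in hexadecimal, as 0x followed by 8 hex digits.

0xD65C9C3F

`length` follows `type` (2 B), `checksum` (2 B), so it starts at offset 2 + 2 = 4 and occupies 4 bytes.
Bytes at offsets 4..7: D6 5C 9C 3F.
Big-endian stores the most-significant byte at the lowest address.
The bytes are already most-significant first: 0xD65C9C3F.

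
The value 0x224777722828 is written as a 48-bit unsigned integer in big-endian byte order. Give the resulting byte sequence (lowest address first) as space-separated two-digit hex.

Split into bytes (most-significant first): 22 47 77 72 28 28.
In big-endian order the high byte comes first in memory.
So the memory order matches the most-significant-first order: 22 47 77 72 28 28.

22 47 77 72 28 28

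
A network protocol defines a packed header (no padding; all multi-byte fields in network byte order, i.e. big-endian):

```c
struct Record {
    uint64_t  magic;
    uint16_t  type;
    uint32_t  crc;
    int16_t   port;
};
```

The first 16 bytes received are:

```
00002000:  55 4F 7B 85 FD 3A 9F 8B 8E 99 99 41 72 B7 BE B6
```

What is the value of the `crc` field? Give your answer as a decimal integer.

2571203255

`crc` follows `magic` (8 B), `type` (2 B), so it starts at offset 8 + 2 = 10 and occupies 4 bytes.
Bytes at offsets 10..13: 99 41 72 B7.
In big-endian order the high byte comes first in memory.
The bytes are already most-significant first: 0x994172B7.
0x994172B7 = 2571203255.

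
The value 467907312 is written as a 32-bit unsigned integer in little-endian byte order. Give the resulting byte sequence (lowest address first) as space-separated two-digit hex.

F0 B2 E3 1B

467907312 in hexadecimal, padded to 32 bits, is 0x1BE3B2F0.
Split into bytes (most-significant first): 1B E3 B2 F0.
Little-endian stores the least-significant byte at the lowest address.
So at ascending addresses the bytes are F0 B2 E3 1B.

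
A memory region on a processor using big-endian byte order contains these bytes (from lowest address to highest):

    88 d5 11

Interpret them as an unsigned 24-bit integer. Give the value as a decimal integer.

8967441

Big-endian: lowest address holds the most-significant byte.
The bytes are already most-significant first: 0x88D511.
0x88D511 = 8967441.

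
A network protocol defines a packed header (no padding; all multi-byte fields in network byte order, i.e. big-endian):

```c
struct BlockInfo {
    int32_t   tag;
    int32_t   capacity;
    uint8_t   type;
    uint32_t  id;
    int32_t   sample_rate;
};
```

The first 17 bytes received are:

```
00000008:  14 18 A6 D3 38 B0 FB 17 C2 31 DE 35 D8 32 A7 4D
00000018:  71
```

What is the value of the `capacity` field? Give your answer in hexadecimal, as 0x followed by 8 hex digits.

0x38B0FB17

`capacity` follows `tag` (4 bytes), so it starts at byte offset 4 and occupies 4 bytes.
Bytes at offsets 4..7: 38 B0 FB 17.
Big-endian stores the most-significant byte at the lowest address.
The bytes are already most-significant first: 0x38B0FB17.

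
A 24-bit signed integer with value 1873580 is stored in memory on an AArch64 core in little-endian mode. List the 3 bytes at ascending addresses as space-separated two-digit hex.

AC 96 1C

1873580 in hexadecimal, padded to 24 bits, is 0x1C96AC.
Split into bytes (most-significant first): 1C 96 AC.
In little-endian order the low byte comes first in memory.
So at ascending addresses the bytes are AC 96 1C.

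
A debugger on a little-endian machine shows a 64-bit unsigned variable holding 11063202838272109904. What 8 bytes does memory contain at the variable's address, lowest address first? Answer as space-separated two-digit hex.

11063202838272109904 in hexadecimal, padded to 64 bits, is 0x9988645DB54D6D50.
Split into bytes (most-significant first): 99 88 64 5D B5 4D 6D 50.
Little-endian: lowest address holds the least-significant byte.
So at ascending addresses the bytes are 50 6D 4D B5 5D 64 88 99.

50 6D 4D B5 5D 64 88 99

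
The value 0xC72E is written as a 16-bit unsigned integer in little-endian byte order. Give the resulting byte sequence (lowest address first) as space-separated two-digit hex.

Split into bytes (most-significant first): C7 2E.
Little-endian stores the least-significant byte at the lowest address.
So at ascending addresses the bytes are 2E C7.

2E C7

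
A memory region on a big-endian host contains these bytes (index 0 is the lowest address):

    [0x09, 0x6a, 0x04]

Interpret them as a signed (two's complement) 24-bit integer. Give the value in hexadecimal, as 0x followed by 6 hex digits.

0x096A04

In big-endian order the high byte comes first in memory.
The bytes are already most-significant first: 0x096A04.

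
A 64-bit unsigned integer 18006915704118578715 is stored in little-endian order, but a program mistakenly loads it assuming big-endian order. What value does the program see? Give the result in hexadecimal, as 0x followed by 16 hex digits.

18006915704118578715 in 64-bit hexadecimal is 0xF9E56A6D9C640E1B.
Stored little-endian, the bytes at ascending addresses are 1B 0E 64 9C 6D 6A E5 F9.
Read back as big-endian, the last byte is least significant, giving 0x1B0E649C6D6AE5F9.

0x1B0E649C6D6AE5F9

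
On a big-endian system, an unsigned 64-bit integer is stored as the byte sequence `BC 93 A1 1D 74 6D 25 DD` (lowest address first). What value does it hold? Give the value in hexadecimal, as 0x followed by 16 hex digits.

Big-endian: lowest address holds the most-significant byte.
The bytes are already most-significant first: 0xBC93A11D746D25DD.

0xBC93A11D746D25DD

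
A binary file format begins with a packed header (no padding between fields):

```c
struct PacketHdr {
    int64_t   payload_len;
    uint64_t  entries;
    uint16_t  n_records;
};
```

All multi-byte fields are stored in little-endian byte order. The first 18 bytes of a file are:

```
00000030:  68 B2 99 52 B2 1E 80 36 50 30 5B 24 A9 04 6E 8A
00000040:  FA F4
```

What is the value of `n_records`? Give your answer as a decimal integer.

62714

`n_records` follows `payload_len` (8 B), `entries` (8 B), so it starts at offset 8 + 8 = 16 and occupies 2 bytes.
Bytes at offsets 16..17: FA F4.
In little-endian order the low byte comes first in memory.
Reassemble most-significant byte first: F4 FA → 0xF4FA.
0xF4FA = 62714.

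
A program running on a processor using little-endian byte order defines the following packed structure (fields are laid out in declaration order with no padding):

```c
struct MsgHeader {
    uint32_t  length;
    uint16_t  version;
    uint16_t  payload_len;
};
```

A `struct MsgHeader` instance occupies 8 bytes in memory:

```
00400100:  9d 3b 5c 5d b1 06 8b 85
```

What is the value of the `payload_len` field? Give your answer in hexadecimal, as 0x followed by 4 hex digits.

0x858B

`payload_len` follows `length` (4 B), `version` (2 B), so it starts at offset 4 + 2 = 6 and occupies 2 bytes.
Bytes at offsets 6..7: 8B 85.
Little-endian: lowest address holds the least-significant byte.
Reassemble most-significant byte first: 85 8B → 0x858B.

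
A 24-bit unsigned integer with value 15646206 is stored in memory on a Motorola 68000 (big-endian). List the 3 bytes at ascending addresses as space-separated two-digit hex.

15646206 in hexadecimal, padded to 24 bits, is 0xEEBDFE.
Split into bytes (most-significant first): EE BD FE.
Big-endian stores the most-significant byte at the lowest address.
So the memory order matches the most-significant-first order: EE BD FE.

EE BD FE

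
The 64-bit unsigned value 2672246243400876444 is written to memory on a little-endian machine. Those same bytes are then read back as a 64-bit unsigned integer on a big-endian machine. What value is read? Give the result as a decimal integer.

11241346249468220709

2672246243400876444 in 64-bit hexadecimal is 0x2515B9CCDA48019C.
Stored little-endian, the bytes at ascending addresses are 9C 01 48 DA CC B9 15 25.
Read back as big-endian, the last byte is least significant, giving 0x9C0148DACCB91525.
0x9C0148DACCB91525 = 11241346249468220709.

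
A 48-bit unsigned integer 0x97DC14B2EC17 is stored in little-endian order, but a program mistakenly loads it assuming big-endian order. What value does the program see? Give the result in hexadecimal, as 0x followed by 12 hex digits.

0x17ECB214DC97

Stored little-endian, the bytes at ascending addresses are 17 EC B2 14 DC 97.
Read back as big-endian, the last byte is least significant, giving 0x17ECB214DC97.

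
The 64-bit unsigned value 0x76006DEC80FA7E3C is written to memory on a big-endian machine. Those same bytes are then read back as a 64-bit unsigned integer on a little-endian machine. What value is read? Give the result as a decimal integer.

Stored big-endian, the bytes at ascending addresses are 76 00 6D EC 80 FA 7E 3C.
Read back as little-endian, the first byte is least significant, giving 0x3C7EFA80EC6D0076.
0x3C7EFA80EC6D0076 = 4359196920970543222.

4359196920970543222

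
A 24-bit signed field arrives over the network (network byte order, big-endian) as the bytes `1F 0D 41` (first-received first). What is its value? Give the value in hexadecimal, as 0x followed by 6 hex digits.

0x1F0D41

Big-endian stores the most-significant byte at the lowest address.
The bytes are already most-significant first: 0x1F0D41.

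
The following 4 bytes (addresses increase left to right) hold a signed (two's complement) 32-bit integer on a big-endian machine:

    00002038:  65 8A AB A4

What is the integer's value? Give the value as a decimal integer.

Big-endian: lowest address holds the most-significant byte.
The bytes are already most-significant first: 0x658AABA4.
0x658AABA4 = 1703586724.

1703586724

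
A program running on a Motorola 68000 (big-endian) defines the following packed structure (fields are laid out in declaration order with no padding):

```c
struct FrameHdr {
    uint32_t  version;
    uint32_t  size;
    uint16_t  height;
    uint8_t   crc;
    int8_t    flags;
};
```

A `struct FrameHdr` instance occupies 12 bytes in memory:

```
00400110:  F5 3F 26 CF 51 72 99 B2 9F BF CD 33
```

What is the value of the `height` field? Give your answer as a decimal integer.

`height` follows `version` (4 B), `size` (4 B), so it starts at offset 4 + 4 = 8 and occupies 2 bytes.
Bytes at offsets 8..9: 9F BF.
Big-endian stores the most-significant byte at the lowest address.
The bytes are already most-significant first: 0x9FBF.
0x9FBF = 40895.

40895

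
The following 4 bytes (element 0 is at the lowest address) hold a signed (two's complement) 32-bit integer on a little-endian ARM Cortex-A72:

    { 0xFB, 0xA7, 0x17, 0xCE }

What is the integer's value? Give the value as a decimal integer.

-837310469

Little-endian: lowest address holds the least-significant byte.
Reassemble most-significant byte first: CE 17 A7 FB → 0xCE17A7FB.
Top bit is set, so as a signed 32-bit value this is 0xCE17A7FB − 2^32 = -837310469.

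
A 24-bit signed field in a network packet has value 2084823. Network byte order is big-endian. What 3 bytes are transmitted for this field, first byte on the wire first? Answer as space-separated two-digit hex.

2084823 in hexadecimal, padded to 24 bits, is 0x1FCFD7.
Split into bytes (most-significant first): 1F CF D7.
In big-endian order the high byte comes first in memory.
So the memory order matches the most-significant-first order: 1F CF D7.

1F CF D7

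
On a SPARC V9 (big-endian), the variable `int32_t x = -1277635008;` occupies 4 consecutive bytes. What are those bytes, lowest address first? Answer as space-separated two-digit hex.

Two's complement of -1277635008 in 32 bits: 1277635008 = 0x4C2729C0; invert → 0xB3D8D63F; add 1 → 0xB3D8D640.
Split into bytes (most-significant first): B3 D8 D6 40.
In big-endian order the high byte comes first in memory.
So the memory order matches the most-significant-first order: B3 D8 D6 40.

B3 D8 D6 40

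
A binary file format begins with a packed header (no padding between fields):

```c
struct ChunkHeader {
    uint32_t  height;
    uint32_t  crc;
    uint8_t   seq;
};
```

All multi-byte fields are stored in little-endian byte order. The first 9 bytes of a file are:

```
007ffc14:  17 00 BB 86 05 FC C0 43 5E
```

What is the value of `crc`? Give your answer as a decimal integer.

`crc` follows `height` (4 bytes), so it starts at byte offset 4 and occupies 4 bytes.
Bytes at offsets 4..7: 05 FC C0 43.
Little-endian: lowest address holds the least-significant byte.
Reassemble most-significant byte first: 43 C0 FC 05 → 0x43C0FC05.
0x43C0FC05 = 1136720901.

1136720901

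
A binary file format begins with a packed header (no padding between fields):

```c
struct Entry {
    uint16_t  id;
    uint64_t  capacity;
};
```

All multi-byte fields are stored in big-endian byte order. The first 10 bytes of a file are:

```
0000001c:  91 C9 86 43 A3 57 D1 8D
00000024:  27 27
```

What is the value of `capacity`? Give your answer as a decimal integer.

`capacity` follows `id` (2 bytes), so it starts at byte offset 2 and occupies 8 bytes.
Bytes at offsets 2..9: 86 43 A3 57 D1 8D 27 27.
Big-endian: lowest address holds the most-significant byte.
The bytes are already most-significant first: 0x8643A357D18D2727.
0x8643A357D18D2727 = 9674756022095128359.

9674756022095128359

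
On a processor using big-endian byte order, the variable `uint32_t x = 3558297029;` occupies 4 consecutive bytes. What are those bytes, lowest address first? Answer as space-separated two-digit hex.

3558297029 in hexadecimal, padded to 32 bits, is 0xD4174DC5.
Split into bytes (most-significant first): D4 17 4D C5.
In big-endian order the high byte comes first in memory.
So the memory order matches the most-significant-first order: D4 17 4D C5.

D4 17 4D C5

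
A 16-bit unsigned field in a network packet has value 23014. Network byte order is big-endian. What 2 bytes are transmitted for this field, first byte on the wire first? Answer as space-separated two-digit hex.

59 E6

23014 in hexadecimal, padded to 16 bits, is 0x59E6.
Split into bytes (most-significant first): 59 E6.
In big-endian order the high byte comes first in memory.
So the memory order matches the most-significant-first order: 59 E6.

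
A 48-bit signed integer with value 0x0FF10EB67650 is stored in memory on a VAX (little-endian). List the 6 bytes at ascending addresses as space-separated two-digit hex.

Split into bytes (most-significant first): 0F F1 0E B6 76 50.
Little-endian stores the least-significant byte at the lowest address.
So at ascending addresses the bytes are 50 76 B6 0E F1 0F.

50 76 B6 0E F1 0F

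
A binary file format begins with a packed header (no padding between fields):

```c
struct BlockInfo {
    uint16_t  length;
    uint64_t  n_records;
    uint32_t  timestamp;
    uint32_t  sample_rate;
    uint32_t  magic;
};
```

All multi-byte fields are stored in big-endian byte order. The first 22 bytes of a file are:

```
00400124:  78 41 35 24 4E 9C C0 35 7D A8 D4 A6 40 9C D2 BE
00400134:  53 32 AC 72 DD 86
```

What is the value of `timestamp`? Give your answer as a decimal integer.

3567665308

`timestamp` follows `length` (2 B), `n_records` (8 B), so it starts at offset 2 + 8 = 10 and occupies 4 bytes.
Bytes at offsets 10..13: D4 A6 40 9C.
Big-endian stores the most-significant byte at the lowest address.
The bytes are already most-significant first: 0xD4A6409C.
0xD4A6409C = 3567665308.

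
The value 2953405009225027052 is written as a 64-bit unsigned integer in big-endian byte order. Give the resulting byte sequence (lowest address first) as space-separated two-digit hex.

28 FC 9A 35 44 B7 8D EC

2953405009225027052 in hexadecimal, padded to 64 bits, is 0x28FC9A3544B78DEC.
Split into bytes (most-significant first): 28 FC 9A 35 44 B7 8D EC.
Big-endian: lowest address holds the most-significant byte.
So the memory order matches the most-significant-first order: 28 FC 9A 35 44 B7 8D EC.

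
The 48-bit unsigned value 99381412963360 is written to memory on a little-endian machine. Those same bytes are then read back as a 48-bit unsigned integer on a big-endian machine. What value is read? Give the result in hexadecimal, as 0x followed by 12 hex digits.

0x2024D109635A

99381412963360 in 48-bit hexadecimal is 0x5A6309D12420.
Stored little-endian, the bytes at ascending addresses are 20 24 D1 09 63 5A.
Read back as big-endian, the last byte is least significant, giving 0x2024D109635A.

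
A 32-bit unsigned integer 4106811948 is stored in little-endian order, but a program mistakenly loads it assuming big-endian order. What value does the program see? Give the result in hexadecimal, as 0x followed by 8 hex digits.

4106811948 in 32-bit hexadecimal is 0xF4C8FA2C.
Stored little-endian, the bytes at ascending addresses are 2C FA C8 F4.
Read back as big-endian, the last byte is least significant, giving 0x2CFAC8F4.

0x2CFAC8F4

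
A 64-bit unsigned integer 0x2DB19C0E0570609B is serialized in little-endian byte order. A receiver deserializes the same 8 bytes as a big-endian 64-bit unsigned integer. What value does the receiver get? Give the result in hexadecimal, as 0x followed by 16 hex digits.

Stored little-endian, the bytes at ascending addresses are 9B 60 70 05 0E 9C B1 2D.
Read back as big-endian, the last byte is least significant, giving 0x9B6070050E9CB12D.

0x9B6070050E9CB12D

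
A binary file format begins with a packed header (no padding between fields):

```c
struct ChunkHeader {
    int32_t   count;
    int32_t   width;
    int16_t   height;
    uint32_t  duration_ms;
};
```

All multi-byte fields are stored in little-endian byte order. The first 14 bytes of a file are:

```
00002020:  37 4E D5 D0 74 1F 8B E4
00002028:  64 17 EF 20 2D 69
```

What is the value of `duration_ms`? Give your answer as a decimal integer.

1764565231

`duration_ms` follows `count` (4 B), `width` (4 B), `height` (2 B), so it starts at offset 4 + 4 + 2 = 10 and occupies 4 bytes.
Bytes at offsets 10..13: EF 20 2D 69.
Little-endian stores the least-significant byte at the lowest address.
Reassemble most-significant byte first: 69 2D 20 EF → 0x692D20EF.
0x692D20EF = 1764565231.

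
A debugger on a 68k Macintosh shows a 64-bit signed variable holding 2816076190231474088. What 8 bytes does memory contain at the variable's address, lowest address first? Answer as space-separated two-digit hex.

2816076190231474088 in hexadecimal, padded to 64 bits, is 0x2714B65FF32EAFA8.
Split into bytes (most-significant first): 27 14 B6 5F F3 2E AF A8.
In big-endian order the high byte comes first in memory.
So the memory order matches the most-significant-first order: 27 14 B6 5F F3 2E AF A8.

27 14 B6 5F F3 2E AF A8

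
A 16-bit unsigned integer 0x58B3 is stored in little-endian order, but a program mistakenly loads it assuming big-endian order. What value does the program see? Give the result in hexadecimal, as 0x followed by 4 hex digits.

Stored little-endian, the bytes at ascending addresses are B3 58.
Read back as big-endian, the last byte is least significant, giving 0xB358.

0xB358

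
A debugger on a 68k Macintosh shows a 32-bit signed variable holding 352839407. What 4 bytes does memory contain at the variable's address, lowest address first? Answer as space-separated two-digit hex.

352839407 in hexadecimal, padded to 32 bits, is 0x1507E6EF.
Split into bytes (most-significant first): 15 07 E6 EF.
Big-endian stores the most-significant byte at the lowest address.
So the memory order matches the most-significant-first order: 15 07 E6 EF.

15 07 E6 EF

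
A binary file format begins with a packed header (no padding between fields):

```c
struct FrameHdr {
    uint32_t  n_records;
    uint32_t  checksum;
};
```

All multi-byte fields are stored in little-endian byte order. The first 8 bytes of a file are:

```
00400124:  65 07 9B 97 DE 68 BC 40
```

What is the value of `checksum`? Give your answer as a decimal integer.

1086089438

`checksum` follows `n_records` (4 bytes), so it starts at byte offset 4 and occupies 4 bytes.
Bytes at offsets 4..7: DE 68 BC 40.
In little-endian order the low byte comes first in memory.
Reassemble most-significant byte first: 40 BC 68 DE → 0x40BC68DE.
0x40BC68DE = 1086089438.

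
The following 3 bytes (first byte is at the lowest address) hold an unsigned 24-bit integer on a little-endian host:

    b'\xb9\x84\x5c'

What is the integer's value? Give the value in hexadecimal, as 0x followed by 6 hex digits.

Little-endian: lowest address holds the least-significant byte.
Reassemble most-significant byte first: 5C 84 B9 → 0x5C84B9.

0x5C84B9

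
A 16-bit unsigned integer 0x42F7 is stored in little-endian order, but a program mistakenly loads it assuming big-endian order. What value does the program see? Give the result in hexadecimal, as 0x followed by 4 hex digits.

Stored little-endian, the bytes at ascending addresses are F7 42.
Read back as big-endian, the last byte is least significant, giving 0xF742.

0xF742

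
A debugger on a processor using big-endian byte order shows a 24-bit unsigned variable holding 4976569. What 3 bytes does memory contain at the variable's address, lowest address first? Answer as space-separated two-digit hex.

4B EF B9

4976569 in hexadecimal, padded to 24 bits, is 0x4BEFB9.
Split into bytes (most-significant first): 4B EF B9.
In big-endian order the high byte comes first in memory.
So the memory order matches the most-significant-first order: 4B EF B9.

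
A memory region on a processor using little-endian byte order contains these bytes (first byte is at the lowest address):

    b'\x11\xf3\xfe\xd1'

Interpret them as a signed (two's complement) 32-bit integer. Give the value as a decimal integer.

-771820783

Little-endian stores the least-significant byte at the lowest address.
Reassemble most-significant byte first: D1 FE F3 11 → 0xD1FEF311.
Top bit is set, so as a signed 32-bit value this is 0xD1FEF311 − 2^32 = -771820783.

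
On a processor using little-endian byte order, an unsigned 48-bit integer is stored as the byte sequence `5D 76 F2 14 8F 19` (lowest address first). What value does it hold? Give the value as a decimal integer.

In little-endian order the low byte comes first in memory.
Reassemble most-significant byte first: 19 8F 14 F2 76 5D → 0x198F14F2765D.
0x198F14F2765D = 28102322452061.

28102322452061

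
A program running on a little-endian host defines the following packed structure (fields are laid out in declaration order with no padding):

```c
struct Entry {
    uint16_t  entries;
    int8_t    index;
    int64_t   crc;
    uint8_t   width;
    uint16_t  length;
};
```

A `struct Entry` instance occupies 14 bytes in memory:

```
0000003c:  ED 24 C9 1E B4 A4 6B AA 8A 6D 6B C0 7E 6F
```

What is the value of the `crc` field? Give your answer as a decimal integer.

7740995799074780190

`crc` follows `entries` (2 B), `index` (1 B), so it starts at offset 2 + 1 = 3 and occupies 8 bytes.
Bytes at offsets 3..10: 1E B4 A4 6B AA 8A 6D 6B.
Little-endian stores the least-significant byte at the lowest address.
Reassemble most-significant byte first: 6B 6D 8A AA 6B A4 B4 1E → 0x6B6D8AAA6BA4B41E.
0x6B6D8AAA6BA4B41E = 7740995799074780190.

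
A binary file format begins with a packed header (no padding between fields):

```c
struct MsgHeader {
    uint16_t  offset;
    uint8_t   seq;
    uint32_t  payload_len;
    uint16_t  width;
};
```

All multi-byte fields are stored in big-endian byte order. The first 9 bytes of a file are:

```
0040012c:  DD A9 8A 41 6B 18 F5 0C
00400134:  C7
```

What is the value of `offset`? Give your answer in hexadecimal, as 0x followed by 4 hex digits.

`offset` is the first field, at byte offset 0, occupying 2 bytes.
Bytes at offsets 0..1: DD A9.
Big-endian: lowest address holds the most-significant byte.
The bytes are already most-significant first: 0xDDA9.

0xDDA9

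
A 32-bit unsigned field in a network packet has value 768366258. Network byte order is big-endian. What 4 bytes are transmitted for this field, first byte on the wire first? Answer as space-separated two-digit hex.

768366258 in hexadecimal, padded to 32 bits, is 0x2DCC56B2.
Split into bytes (most-significant first): 2D CC 56 B2.
Big-endian stores the most-significant byte at the lowest address.
So the memory order matches the most-significant-first order: 2D CC 56 B2.

2D CC 56 B2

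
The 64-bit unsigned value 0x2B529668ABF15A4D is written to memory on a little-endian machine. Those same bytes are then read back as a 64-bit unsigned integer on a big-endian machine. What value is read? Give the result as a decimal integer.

Stored little-endian, the bytes at ascending addresses are 4D 5A F1 AB 68 96 52 2B.
Read back as big-endian, the last byte is least significant, giving 0x4D5AF1AB6896522B.
0x4D5AF1AB6896522B = 5574033207320793643.

5574033207320793643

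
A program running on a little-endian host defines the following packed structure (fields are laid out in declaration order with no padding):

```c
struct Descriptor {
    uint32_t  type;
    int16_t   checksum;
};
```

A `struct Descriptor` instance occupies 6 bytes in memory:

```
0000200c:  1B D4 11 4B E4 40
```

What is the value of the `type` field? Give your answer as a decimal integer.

1259459611

`type` is the first field, at byte offset 0, occupying 4 bytes.
Bytes at offsets 0..3: 1B D4 11 4B.
In little-endian order the low byte comes first in memory.
Reassemble most-significant byte first: 4B 11 D4 1B → 0x4B11D41B.
0x4B11D41B = 1259459611.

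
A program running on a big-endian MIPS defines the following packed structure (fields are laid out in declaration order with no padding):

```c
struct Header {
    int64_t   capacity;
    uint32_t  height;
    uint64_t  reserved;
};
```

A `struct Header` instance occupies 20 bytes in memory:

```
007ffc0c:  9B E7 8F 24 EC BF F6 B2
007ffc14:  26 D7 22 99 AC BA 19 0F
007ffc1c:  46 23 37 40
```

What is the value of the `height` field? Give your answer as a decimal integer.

651633305

`height` follows `capacity` (8 bytes), so it starts at byte offset 8 and occupies 4 bytes.
Bytes at offsets 8..11: 26 D7 22 99.
Big-endian stores the most-significant byte at the lowest address.
The bytes are already most-significant first: 0x26D72299.
0x26D72299 = 651633305.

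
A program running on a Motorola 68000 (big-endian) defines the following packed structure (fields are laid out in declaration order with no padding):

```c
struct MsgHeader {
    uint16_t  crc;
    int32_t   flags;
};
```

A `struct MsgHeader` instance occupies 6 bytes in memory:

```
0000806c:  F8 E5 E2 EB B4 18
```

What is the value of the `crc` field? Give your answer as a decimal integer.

63717

`crc` is the first field, at byte offset 0, occupying 2 bytes.
Bytes at offsets 0..1: F8 E5.
In big-endian order the high byte comes first in memory.
The bytes are already most-significant first: 0xF8E5.
0xF8E5 = 63717.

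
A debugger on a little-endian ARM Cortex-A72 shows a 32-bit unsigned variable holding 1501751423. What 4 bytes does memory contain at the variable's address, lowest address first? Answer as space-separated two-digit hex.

7F E8 82 59

1501751423 in hexadecimal, padded to 32 bits, is 0x5982E87F.
Split into bytes (most-significant first): 59 82 E8 7F.
Little-endian: lowest address holds the least-significant byte.
So at ascending addresses the bytes are 7F E8 82 59.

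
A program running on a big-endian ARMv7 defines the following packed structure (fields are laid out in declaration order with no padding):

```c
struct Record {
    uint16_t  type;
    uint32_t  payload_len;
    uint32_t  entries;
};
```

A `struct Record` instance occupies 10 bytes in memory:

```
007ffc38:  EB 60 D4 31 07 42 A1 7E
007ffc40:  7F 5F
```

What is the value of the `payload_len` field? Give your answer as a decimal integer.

3559982914

`payload_len` follows `type` (2 bytes), so it starts at byte offset 2 and occupies 4 bytes.
Bytes at offsets 2..5: D4 31 07 42.
Big-endian: lowest address holds the most-significant byte.
The bytes are already most-significant first: 0xD4310742.
0xD4310742 = 3559982914.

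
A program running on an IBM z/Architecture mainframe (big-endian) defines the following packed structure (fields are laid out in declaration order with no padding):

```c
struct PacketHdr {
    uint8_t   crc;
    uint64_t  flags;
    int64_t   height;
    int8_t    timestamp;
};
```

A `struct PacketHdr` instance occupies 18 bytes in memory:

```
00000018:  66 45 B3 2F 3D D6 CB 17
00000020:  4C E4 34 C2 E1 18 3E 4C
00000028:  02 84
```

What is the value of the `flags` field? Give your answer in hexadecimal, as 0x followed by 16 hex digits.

0x45B32F3DD6CB174C

`flags` follows `crc` (1 byte), so it starts at byte offset 1 and occupies 8 bytes.
Bytes at offsets 1..8: 45 B3 2F 3D D6 CB 17 4C.
In big-endian order the high byte comes first in memory.
The bytes are already most-significant first: 0x45B32F3DD6CB174C.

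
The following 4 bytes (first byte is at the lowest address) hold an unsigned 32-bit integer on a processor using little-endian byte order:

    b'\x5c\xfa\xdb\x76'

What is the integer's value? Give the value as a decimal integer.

1994127964

Little-endian: lowest address holds the least-significant byte.
Reassemble most-significant byte first: 76 DB FA 5C → 0x76DBFA5C.
0x76DBFA5C = 1994127964.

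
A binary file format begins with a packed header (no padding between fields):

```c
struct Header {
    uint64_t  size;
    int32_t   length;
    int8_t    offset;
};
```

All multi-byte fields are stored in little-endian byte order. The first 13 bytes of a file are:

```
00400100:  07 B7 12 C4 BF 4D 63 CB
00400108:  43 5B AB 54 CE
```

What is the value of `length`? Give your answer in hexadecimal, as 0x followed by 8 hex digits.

0x54AB5B43

`length` follows `size` (8 bytes), so it starts at byte offset 8 and occupies 4 bytes.
Bytes at offsets 8..11: 43 5B AB 54.
Little-endian: lowest address holds the least-significant byte.
Reassemble most-significant byte first: 54 AB 5B 43 → 0x54AB5B43.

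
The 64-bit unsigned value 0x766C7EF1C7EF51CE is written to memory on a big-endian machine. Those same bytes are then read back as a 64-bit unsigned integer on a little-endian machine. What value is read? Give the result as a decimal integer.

Stored big-endian, the bytes at ascending addresses are 76 6C 7E F1 C7 EF 51 CE.
Read back as little-endian, the first byte is least significant, giving 0xCE51EFC7F17E6C76.
0xCE51EFC7F17E6C76 = 14866927486955842678.

14866927486955842678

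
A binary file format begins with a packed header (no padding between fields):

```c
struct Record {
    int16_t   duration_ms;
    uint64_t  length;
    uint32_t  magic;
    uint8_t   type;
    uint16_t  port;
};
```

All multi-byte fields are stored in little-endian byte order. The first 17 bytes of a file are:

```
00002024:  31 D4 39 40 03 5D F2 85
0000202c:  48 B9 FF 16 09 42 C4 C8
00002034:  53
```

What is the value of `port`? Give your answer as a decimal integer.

21448

`port` follows `duration_ms` (2 B), `length` (8 B), `magic` (4 B), `type` (1 B), so it starts at offset 2 + 8 + 4 + 1 = 15 and occupies 2 bytes.
Bytes at offsets 15..16: C8 53.
In little-endian order the low byte comes first in memory.
Reassemble most-significant byte first: 53 C8 → 0x53C8.
0x53C8 = 21448.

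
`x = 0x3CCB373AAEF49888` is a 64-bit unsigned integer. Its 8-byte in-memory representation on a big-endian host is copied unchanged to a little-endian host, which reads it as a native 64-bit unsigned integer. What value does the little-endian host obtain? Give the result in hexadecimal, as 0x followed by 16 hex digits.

0x8898F4AE3A37CB3C

Stored big-endian, the bytes at ascending addresses are 3C CB 37 3A AE F4 98 88.
Read back as little-endian, the first byte is least significant, giving 0x8898F4AE3A37CB3C.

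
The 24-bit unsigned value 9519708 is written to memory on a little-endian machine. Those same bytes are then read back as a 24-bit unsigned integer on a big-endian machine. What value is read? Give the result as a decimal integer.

6046353

9519708 in 24-bit hexadecimal is 0x91425C.
Stored little-endian, the bytes at ascending addresses are 5C 42 91.
Read back as big-endian, the last byte is least significant, giving 0x5C4291.
0x5C4291 = 6046353.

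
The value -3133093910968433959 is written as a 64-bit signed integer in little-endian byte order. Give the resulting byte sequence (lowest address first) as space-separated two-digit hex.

Two's complement of -3133093910968433959 in 64 bits: 3133093910968433959 = 0x2B7AFC4FEB367D27; invert → 0xD48503B014C982D8; add 1 → 0xD48503B014C982D9.
Split into bytes (most-significant first): D4 85 03 B0 14 C9 82 D9.
Little-endian: lowest address holds the least-significant byte.
So at ascending addresses the bytes are D9 82 C9 14 B0 03 85 D4.

D9 82 C9 14 B0 03 85 D4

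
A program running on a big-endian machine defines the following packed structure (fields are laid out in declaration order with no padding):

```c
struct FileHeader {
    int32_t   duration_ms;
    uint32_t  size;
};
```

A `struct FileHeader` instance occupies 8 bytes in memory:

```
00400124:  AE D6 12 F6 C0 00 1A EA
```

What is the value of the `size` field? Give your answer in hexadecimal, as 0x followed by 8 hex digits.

`size` follows `duration_ms` (4 bytes), so it starts at byte offset 4 and occupies 4 bytes.
Bytes at offsets 4..7: C0 00 1A EA.
Big-endian: lowest address holds the most-significant byte.
The bytes are already most-significant first: 0xC0001AEA.

0xC0001AEA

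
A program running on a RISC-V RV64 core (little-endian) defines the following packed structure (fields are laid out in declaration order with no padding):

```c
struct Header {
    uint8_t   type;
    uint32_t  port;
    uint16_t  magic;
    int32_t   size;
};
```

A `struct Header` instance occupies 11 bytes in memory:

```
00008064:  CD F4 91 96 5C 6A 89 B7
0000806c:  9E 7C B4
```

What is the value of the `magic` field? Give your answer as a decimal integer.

`magic` follows `type` (1 B), `port` (4 B), so it starts at offset 1 + 4 = 5 and occupies 2 bytes.
Bytes at offsets 5..6: 6A 89.
In little-endian order the low byte comes first in memory.
Reassemble most-significant byte first: 89 6A → 0x896A.
0x896A = 35178.

35178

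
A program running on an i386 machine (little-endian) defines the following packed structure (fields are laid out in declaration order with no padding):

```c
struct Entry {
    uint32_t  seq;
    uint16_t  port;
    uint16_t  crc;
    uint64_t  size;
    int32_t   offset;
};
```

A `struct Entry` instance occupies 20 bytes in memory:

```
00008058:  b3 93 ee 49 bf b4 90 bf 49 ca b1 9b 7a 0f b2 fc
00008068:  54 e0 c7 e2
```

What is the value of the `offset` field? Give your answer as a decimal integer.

-490217388

`offset` follows `seq` (4 B), `port` (2 B), `crc` (2 B), `size` (8 B), so it starts at offset 4 + 2 + 2 + 8 = 16 and occupies 4 bytes.
Bytes at offsets 16..19: 54 E0 C7 E2.
Little-endian: lowest address holds the least-significant byte.
Reassemble most-significant byte first: E2 C7 E0 54 → 0xE2C7E054.
Top bit is set, so as a signed 32-bit value this is 0xE2C7E054 − 2^32 = -490217388.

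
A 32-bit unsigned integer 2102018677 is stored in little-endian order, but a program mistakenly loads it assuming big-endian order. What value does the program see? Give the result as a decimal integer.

1967278717

2102018677 in 32-bit hexadecimal is 0x7D4A4275.
Stored little-endian, the bytes at ascending addresses are 75 42 4A 7D.
Read back as big-endian, the last byte is least significant, giving 0x75424A7D.
0x75424A7D = 1967278717.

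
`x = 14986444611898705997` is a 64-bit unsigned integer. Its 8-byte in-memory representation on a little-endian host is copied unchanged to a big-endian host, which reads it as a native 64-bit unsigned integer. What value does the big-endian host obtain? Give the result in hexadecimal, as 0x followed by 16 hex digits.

14986444611898705997 in 64-bit hexadecimal is 0xCFFA8BF9124A084D.
Stored little-endian, the bytes at ascending addresses are 4D 08 4A 12 F9 8B FA CF.
Read back as big-endian, the last byte is least significant, giving 0x4D084A12F98BFACF.

0x4D084A12F98BFACF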